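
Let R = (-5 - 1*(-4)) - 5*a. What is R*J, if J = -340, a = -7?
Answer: -11560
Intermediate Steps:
R = 34 (R = (-5 - 1*(-4)) - 5*(-7) = (-5 + 4) + 35 = -1 + 35 = 34)
R*J = 34*(-340) = -11560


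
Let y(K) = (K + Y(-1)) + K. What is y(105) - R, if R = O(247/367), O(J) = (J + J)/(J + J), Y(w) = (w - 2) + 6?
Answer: 212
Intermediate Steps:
Y(w) = 4 + w (Y(w) = (-2 + w) + 6 = 4 + w)
y(K) = 3 + 2*K (y(K) = (K + (4 - 1)) + K = (K + 3) + K = (3 + K) + K = 3 + 2*K)
O(J) = 1 (O(J) = (2*J)/((2*J)) = (2*J)*(1/(2*J)) = 1)
R = 1
y(105) - R = (3 + 2*105) - 1*1 = (3 + 210) - 1 = 213 - 1 = 212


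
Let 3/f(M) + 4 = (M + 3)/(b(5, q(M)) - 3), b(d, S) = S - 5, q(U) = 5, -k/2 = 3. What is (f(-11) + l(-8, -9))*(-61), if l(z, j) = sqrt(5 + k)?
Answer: 549/4 - 61*I ≈ 137.25 - 61.0*I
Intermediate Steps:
k = -6 (k = -2*3 = -6)
b(d, S) = -5 + S
l(z, j) = I (l(z, j) = sqrt(5 - 6) = sqrt(-1) = I)
f(M) = 3/(-5 - M/3) (f(M) = 3/(-4 + (M + 3)/((-5 + 5) - 3)) = 3/(-4 + (3 + M)/(0 - 3)) = 3/(-4 + (3 + M)/(-3)) = 3/(-4 + (3 + M)*(-1/3)) = 3/(-4 + (-1 - M/3)) = 3/(-5 - M/3))
(f(-11) + l(-8, -9))*(-61) = (-9/(15 - 11) + I)*(-61) = (-9/4 + I)*(-61) = 549/4 - 61*I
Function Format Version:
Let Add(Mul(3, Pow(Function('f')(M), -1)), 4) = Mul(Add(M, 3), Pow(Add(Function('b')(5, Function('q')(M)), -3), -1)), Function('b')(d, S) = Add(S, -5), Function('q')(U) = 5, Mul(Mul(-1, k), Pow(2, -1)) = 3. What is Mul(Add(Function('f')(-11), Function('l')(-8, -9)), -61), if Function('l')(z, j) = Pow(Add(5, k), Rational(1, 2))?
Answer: Add(Rational(549, 4), Mul(-61, I)) ≈ Add(137.25, Mul(-61.000, I))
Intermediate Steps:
k = -6 (k = Mul(-2, 3) = -6)
Function('b')(d, S) = Add(-5, S)
Function('l')(z, j) = I (Function('l')(z, j) = Pow(Add(5, -6), Rational(1, 2)) = Pow(-1, Rational(1, 2)) = I)
Function('f')(M) = Mul(3, Pow(Add(-5, Mul(Rational(-1, 3), M)), -1)) (Function('f')(M) = Mul(3, Pow(Add(-4, Mul(Add(M, 3), Pow(Add(Add(-5, 5), -3), -1))), -1)) = Mul(3, Pow(Add(-4, Mul(Add(3, M), Pow(Add(0, -3), -1))), -1)) = Mul(3, Pow(Add(-4, Mul(Add(3, M), Pow(-3, -1))), -1)) = Mul(3, Pow(Add(-4, Mul(Add(3, M), Rational(-1, 3))), -1)) = Mul(3, Pow(Add(-4, Add(-1, Mul(Rational(-1, 3), M))), -1)) = Mul(3, Pow(Add(-5, Mul(Rational(-1, 3), M)), -1)))
Mul(Add(Function('f')(-11), Function('l')(-8, -9)), -61) = Mul(Add(Mul(-9, Pow(Add(15, -11), -1)), I), -61) = Mul(Add(Mul(-9, Pow(4, -1)), I), -61) = Mul(Add(Mul(-9, Rational(1, 4)), I), -61) = Mul(Add(Rational(-9, 4), I), -61) = Add(Rational(549, 4), Mul(-61, I))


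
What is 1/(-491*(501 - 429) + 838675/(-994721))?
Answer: -994721/35166215467 ≈ -2.8286e-5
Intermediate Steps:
1/(-491*(501 - 429) + 838675/(-994721)) = 1/(-491*72 + 838675*(-1/994721)) = 1/(-35352 - 838675/994721) = 1/(-35166215467/994721) = -994721/35166215467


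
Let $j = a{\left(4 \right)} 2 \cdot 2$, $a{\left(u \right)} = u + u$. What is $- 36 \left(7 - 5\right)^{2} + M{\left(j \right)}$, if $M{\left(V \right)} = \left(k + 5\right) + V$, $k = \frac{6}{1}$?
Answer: $-101$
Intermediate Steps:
$a{\left(u \right)} = 2 u$
$j = 32$ ($j = 2 \cdot 4 \cdot 2 \cdot 2 = 8 \cdot 2 \cdot 2 = 16 \cdot 2 = 32$)
$k = 6$ ($k = 6 \cdot 1 = 6$)
$M{\left(V \right)} = 11 + V$ ($M{\left(V \right)} = \left(6 + 5\right) + V = 11 + V$)
$- 36 \left(7 - 5\right)^{2} + M{\left(j \right)} = - 36 \left(7 - 5\right)^{2} + \left(11 + 32\right) = - 36 \cdot 2^{2} + 43 = \left(-36\right) 4 + 43 = -144 + 43 = -101$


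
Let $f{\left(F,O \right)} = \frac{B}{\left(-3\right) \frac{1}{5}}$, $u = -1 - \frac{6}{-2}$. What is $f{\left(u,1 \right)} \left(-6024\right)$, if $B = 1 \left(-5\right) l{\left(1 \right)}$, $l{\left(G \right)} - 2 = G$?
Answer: $-150600$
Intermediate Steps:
$l{\left(G \right)} = 2 + G$
$u = 2$ ($u = -1 - 6 \left(- \frac{1}{2}\right) = -1 - -3 = -1 + 3 = 2$)
$B = -15$ ($B = 1 \left(-5\right) \left(2 + 1\right) = \left(-5\right) 3 = -15$)
$f{\left(F,O \right)} = 25$ ($f{\left(F,O \right)} = - \frac{15}{\left(-3\right) \frac{1}{5}} = - \frac{15}{- \frac{3}{5}} = \left(-15\right) \left(- \frac{5}{3}\right) = 25$)
$f{\left(u,1 \right)} \left(-6024\right) = 25 \left(-6024\right) = -150600$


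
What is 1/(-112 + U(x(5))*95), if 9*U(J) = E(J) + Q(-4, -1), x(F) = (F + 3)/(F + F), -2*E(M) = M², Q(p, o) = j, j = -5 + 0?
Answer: -45/7567 ≈ -0.0059469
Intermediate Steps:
j = -5
Q(p, o) = -5
E(M) = -M²/2
x(F) = (3 + F)/(2*F) (x(F) = (3 + F)/((2*F)) = (3 + F)*(1/(2*F)) = (3 + F)/(2*F))
U(J) = -5/9 - J²/18 (U(J) = (-J²/2 - 5)/9 = (-5 - J²/2)/9 = -5/9 - J²/18)
1/(-112 + U(x(5))*95) = 1/(-112 + (-5/9 - (3 + 5)²/100/18)*95) = 1/(-112 + (-5/9 - ((½)*(⅕)*8)²/18)*95) = 1/(-112 + (-5/9 - (⅘)²/18)*95) = 1/(-112 + (-5/9 - 1/18*16/25)*95) = 1/(-112 + (-5/9 - 8/225)*95) = 1/(-112 - 133/225*95) = 1/(-112 - 2527/45) = 1/(-7567/45) = -45/7567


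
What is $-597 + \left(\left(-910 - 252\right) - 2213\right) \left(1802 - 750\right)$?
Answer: $-3551097$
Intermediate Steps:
$-597 + \left(\left(-910 - 252\right) - 2213\right) \left(1802 - 750\right) = -597 + \left(\left(-910 - 252\right) - 2213\right) 1052 = -597 + \left(-1162 - 2213\right) 1052 = -597 - 3550500 = -3551097$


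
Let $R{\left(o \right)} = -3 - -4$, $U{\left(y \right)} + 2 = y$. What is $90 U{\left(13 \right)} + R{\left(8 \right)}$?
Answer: $991$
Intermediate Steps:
$U{\left(y \right)} = -2 + y$
$R{\left(o \right)} = 1$ ($R{\left(o \right)} = -3 + 4 = 1$)
$90 U{\left(13 \right)} + R{\left(8 \right)} = 90 \left(-2 + 13\right) + 1 = 90 \cdot 11 + 1 = 990 + 1 = 991$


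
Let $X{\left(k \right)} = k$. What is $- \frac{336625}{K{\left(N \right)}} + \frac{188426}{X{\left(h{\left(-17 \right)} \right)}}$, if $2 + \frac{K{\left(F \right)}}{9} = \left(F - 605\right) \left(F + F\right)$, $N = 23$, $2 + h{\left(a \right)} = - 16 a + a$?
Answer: $\frac{4135402331}{5542218} \approx 746.16$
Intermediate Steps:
$h{\left(a \right)} = -2 - 15 a$ ($h{\left(a \right)} = -2 + \left(- 16 a + a\right) = -2 - 15 a$)
$K{\left(F \right)} = -18 + 18 F \left(-605 + F\right)$ ($K{\left(F \right)} = -18 + 9 \left(F - 605\right) \left(F + F\right) = -18 + 9 \left(-605 + F\right) 2 F = -18 + 9 \cdot 2 F \left(-605 + F\right) = -18 + 18 F \left(-605 + F\right)$)
$- \frac{336625}{K{\left(N \right)}} + \frac{188426}{X{\left(h{\left(-17 \right)} \right)}} = - \frac{336625}{-18 - 250470 + 18 \cdot 23^{2}} + \frac{188426}{-2 - -255} = - \frac{336625}{-18 - 250470 + 18 \cdot 529} + \frac{188426}{-2 + 255} = - \frac{336625}{-18 - 250470 + 9522} + \frac{188426}{253} = - \frac{336625}{-240966} + 188426 \cdot \frac{1}{253} = \left(-336625\right) \left(- \frac{1}{240966}\right) + \frac{188426}{253} = \frac{336625}{240966} + \frac{188426}{253} = \frac{4135402331}{5542218}$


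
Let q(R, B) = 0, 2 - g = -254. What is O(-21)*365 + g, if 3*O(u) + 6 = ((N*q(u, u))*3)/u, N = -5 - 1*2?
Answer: -474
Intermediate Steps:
g = 256 (g = 2 - 1*(-254) = 2 + 254 = 256)
N = -7 (N = -5 - 2 = -7)
O(u) = -2 (O(u) = -2 + ((-7*0*3)/u)/3 = -2 + ((0*3)/u)/3 = -2 + (0/u)/3 = -2 + (⅓)*0 = -2 + 0 = -2)
O(-21)*365 + g = -2*365 + 256 = -730 + 256 = -474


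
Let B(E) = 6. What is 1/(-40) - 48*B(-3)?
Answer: -11521/40 ≈ -288.02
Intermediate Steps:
1/(-40) - 48*B(-3) = 1/(-40) - 48*6 = -1/40 - 288 = -11521/40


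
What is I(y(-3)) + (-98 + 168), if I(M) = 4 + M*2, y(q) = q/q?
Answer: 76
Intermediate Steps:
y(q) = 1
I(M) = 4 + 2*M
I(y(-3)) + (-98 + 168) = (4 + 2*1) + (-98 + 168) = (4 + 2) + 70 = 6 + 70 = 76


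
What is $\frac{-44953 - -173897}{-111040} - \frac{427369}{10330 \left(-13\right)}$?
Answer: $\frac{37673955}{18639452} \approx 2.0212$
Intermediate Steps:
$\frac{-44953 - -173897}{-111040} - \frac{427369}{10330 \left(-13\right)} = \left(-44953 + 173897\right) \left(- \frac{1}{111040}\right) - \frac{427369}{-134290} = 128944 \left(- \frac{1}{111040}\right) - - \frac{427369}{134290} = - \frac{8059}{6940} + \frac{427369}{134290} = \frac{37673955}{18639452}$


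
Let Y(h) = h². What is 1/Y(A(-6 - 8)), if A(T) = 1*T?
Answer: 1/196 ≈ 0.0051020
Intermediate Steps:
A(T) = T
1/Y(A(-6 - 8)) = 1/((-6 - 8)²) = 1/((-14)²) = 1/196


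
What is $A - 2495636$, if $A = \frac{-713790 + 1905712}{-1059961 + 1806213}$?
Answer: $- \frac{931186082175}{373126} \approx -2.4956 \cdot 10^{6}$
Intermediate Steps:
$A = \frac{595961}{373126}$ ($A = \frac{1191922}{746252} = 1191922 \cdot \frac{1}{746252} = \frac{595961}{373126} \approx 1.5972$)
$A - 2495636 = \frac{595961}{373126} - 2495636 = - \frac{931186082175}{373126}$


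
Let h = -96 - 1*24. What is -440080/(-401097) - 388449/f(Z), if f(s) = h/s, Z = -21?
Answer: -1090622496671/16043880 ≈ -67978.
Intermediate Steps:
h = -120 (h = -96 - 24 = -120)
f(s) = -120/s
-440080/(-401097) - 388449/f(Z) = -440080/(-401097) - 388449/((-120/(-21))) = -440080*(-1/401097) - 388449/((-120*(-1/21))) = 440080/401097 - 388449/40/7 = 440080/401097 - 388449*7/40 = 440080/401097 - 2719143/40 = -1090622496671/16043880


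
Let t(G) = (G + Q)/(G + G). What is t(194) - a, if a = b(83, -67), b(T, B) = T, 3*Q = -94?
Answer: -24031/291 ≈ -82.581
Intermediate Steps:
Q = -94/3 (Q = (⅓)*(-94) = -94/3 ≈ -31.333)
t(G) = (-94/3 + G)/(2*G) (t(G) = (G - 94/3)/(G + G) = (-94/3 + G)/((2*G)) = (-94/3 + G)*(1/(2*G)) = (-94/3 + G)/(2*G))
a = 83
t(194) - a = (⅙)*(-94 + 3*194)/194 - 1*83 = (⅙)*(1/194)*(-94 + 582) - 83 = (⅙)*(1/194)*488 - 83 = 122/291 - 83 = -24031/291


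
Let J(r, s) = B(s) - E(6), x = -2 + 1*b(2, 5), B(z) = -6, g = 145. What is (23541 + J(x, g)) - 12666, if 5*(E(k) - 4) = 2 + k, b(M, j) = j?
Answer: 54317/5 ≈ 10863.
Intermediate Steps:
x = 3 (x = -2 + 1*5 = -2 + 5 = 3)
E(k) = 22/5 + k/5 (E(k) = 4 + (2 + k)/5 = 4 + (⅖ + k/5) = 22/5 + k/5)
J(r, s) = -58/5 (J(r, s) = -6 - (22/5 + (⅕)*6) = -6 - (22/5 + 6/5) = -6 - 1*28/5 = -6 - 28/5 = -58/5)
(23541 + J(x, g)) - 12666 = (23541 - 58/5) - 12666 = 117647/5 - 12666 = 54317/5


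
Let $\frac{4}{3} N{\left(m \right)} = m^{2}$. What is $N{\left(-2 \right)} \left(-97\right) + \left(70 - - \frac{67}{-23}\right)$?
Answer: $- \frac{5150}{23} \approx -223.91$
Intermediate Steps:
$N{\left(m \right)} = \frac{3 m^{2}}{4}$
$N{\left(-2 \right)} \left(-97\right) + \left(70 - - \frac{67}{-23}\right) = \frac{3 \left(-2\right)^{2}}{4} \left(-97\right) + \left(70 - - \frac{67}{-23}\right) = \frac{3}{4} \cdot 4 \left(-97\right) + \left(70 - \left(-67\right) \left(- \frac{1}{23}\right)\right) = 3 \left(-97\right) + \left(70 - \frac{67}{23}\right) = -291 + \left(70 - \frac{67}{23}\right) = -291 + \frac{1543}{23} = - \frac{5150}{23}$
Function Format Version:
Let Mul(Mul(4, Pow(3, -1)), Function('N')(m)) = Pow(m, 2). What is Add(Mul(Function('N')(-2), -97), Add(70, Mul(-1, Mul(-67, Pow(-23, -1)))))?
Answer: Rational(-5150, 23) ≈ -223.91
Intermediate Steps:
Function('N')(m) = Mul(Rational(3, 4), Pow(m, 2))
Add(Mul(Function('N')(-2), -97), Add(70, Mul(-1, Mul(-67, Pow(-23, -1))))) = Add(Mul(Mul(Rational(3, 4), Pow(-2, 2)), -97), Add(70, Mul(-1, Mul(-67, Pow(-23, -1))))) = Add(Mul(Mul(Rational(3, 4), 4), -97), Add(70, Mul(-1, Mul(-67, Rational(-1, 23))))) = Add(Mul(3, -97), Add(70, Mul(-1, Rational(67, 23)))) = Add(-291, Add(70, Rational(-67, 23))) = Add(-291, Rational(1543, 23)) = Rational(-5150, 23)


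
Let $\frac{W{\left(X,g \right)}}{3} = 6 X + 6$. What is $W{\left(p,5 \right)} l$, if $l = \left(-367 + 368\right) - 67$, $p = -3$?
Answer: $2376$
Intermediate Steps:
$l = -66$ ($l = 1 - 67 = -66$)
$W{\left(X,g \right)} = 18 + 18 X$ ($W{\left(X,g \right)} = 3 \left(6 X + 6\right) = 3 \left(6 + 6 X\right) = 18 + 18 X$)
$W{\left(p,5 \right)} l = \left(18 + 18 \left(-3\right)\right) \left(-66\right) = \left(18 - 54\right) \left(-66\right) = \left(-36\right) \left(-66\right) = 2376$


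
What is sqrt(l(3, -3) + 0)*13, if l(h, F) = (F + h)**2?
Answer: 0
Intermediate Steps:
sqrt(l(3, -3) + 0)*13 = sqrt((-3 + 3)**2 + 0)*13 = sqrt(0**2 + 0)*13 = sqrt(0 + 0)*13 = sqrt(0)*13 = 0*13 = 0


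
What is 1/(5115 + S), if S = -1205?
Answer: 1/3910 ≈ 0.00025575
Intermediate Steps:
1/(5115 + S) = 1/(5115 - 1205) = 1/3910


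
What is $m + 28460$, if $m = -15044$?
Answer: $13416$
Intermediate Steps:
$m + 28460 = -15044 + 28460 = 13416$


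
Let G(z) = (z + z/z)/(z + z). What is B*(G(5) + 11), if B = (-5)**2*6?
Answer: 1740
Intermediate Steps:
B = 150 (B = 25*6 = 150)
G(z) = (1 + z)/(2*z) (G(z) = (z + 1)/((2*z)) = (1 + z)*(1/(2*z)) = (1 + z)/(2*z))
B*(G(5) + 11) = 150*((1/2)*(1 + 5)/5 + 11) = 150*((1/2)*(1/5)*6 + 11) = 150*(3/5 + 11) = 150*(58/5) = 1740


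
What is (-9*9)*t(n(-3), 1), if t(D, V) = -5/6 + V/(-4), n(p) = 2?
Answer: 351/4 ≈ 87.750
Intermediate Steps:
t(D, V) = -⅚ - V/4 (t(D, V) = -5*⅙ + V*(-¼) = -⅚ - V/4)
(-9*9)*t(n(-3), 1) = (-9*9)*(-⅚ - ¼*1) = -81*(-⅚ - ¼) = -81*(-13/12) = 351/4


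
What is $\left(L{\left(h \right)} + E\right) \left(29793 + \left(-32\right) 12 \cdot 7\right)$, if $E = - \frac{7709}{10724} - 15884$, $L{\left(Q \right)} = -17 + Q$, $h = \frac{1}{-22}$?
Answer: $- \frac{50844527326125}{117964} \approx -4.3102 \cdot 10^{8}$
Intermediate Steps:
$h = - \frac{1}{22} \approx -0.045455$
$E = - \frac{170347725}{10724}$ ($E = \left(-7709\right) \frac{1}{10724} - 15884 = - \frac{7709}{10724} - 15884 = - \frac{170347725}{10724} \approx -15885.0$)
$\left(L{\left(h \right)} + E\right) \left(29793 + \left(-32\right) 12 \cdot 7\right) = \left(\left(-17 - \frac{1}{22}\right) - \frac{170347725}{10724}\right) \left(29793 + \left(-32\right) 12 \cdot 7\right) = \left(- \frac{375}{22} - \frac{170347725}{10724}\right) \left(29793 - 2688\right) = - \frac{1875835725 \left(29793 - 2688\right)}{117964} = \left(- \frac{1875835725}{117964}\right) 27105 = - \frac{50844527326125}{117964}$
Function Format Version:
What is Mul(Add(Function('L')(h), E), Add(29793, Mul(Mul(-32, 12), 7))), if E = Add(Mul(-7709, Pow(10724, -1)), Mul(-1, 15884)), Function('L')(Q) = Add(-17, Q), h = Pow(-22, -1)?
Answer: Rational(-50844527326125, 117964) ≈ -4.3102e+8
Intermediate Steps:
h = Rational(-1, 22) ≈ -0.045455
E = Rational(-170347725, 10724) (E = Add(Mul(-7709, Rational(1, 10724)), -15884) = Add(Rational(-7709, 10724), -15884) = Rational(-170347725, 10724) ≈ -15885.)
Mul(Add(Function('L')(h), E), Add(29793, Mul(Mul(-32, 12), 7))) = Mul(Add(Add(-17, Rational(-1, 22)), Rational(-170347725, 10724)), Add(29793, Mul(Mul(-32, 12), 7))) = Mul(Add(Rational(-375, 22), Rational(-170347725, 10724)), Add(29793, Mul(-384, 7))) = Mul(Rational(-1875835725, 117964), Add(29793, -2688)) = Mul(Rational(-1875835725, 117964), 27105) = Rational(-50844527326125, 117964)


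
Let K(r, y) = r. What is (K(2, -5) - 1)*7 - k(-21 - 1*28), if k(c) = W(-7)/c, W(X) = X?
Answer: 48/7 ≈ 6.8571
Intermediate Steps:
k(c) = -7/c
(K(2, -5) - 1)*7 - k(-21 - 1*28) = (2 - 1)*7 - (-7)/(-21 - 1*28) = 1*7 - (-7)/(-21 - 28) = 7 - (-7)/(-49) = 7 - (-7)*(-1)/49 = 7 - 1*⅐ = 7 - ⅐ = 48/7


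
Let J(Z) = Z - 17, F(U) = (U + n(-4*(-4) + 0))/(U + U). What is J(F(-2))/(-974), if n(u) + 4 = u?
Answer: 39/1948 ≈ 0.020021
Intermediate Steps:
n(u) = -4 + u
F(U) = (12 + U)/(2*U) (F(U) = (U + (-4 + (-4*(-4) + 0)))/(U + U) = (U + (-4 + (16 + 0)))/((2*U)) = (U + (-4 + 16))*(1/(2*U)) = (U + 12)*(1/(2*U)) = (12 + U)*(1/(2*U)) = (12 + U)/(2*U))
J(Z) = -17 + Z
J(F(-2))/(-974) = (-17 + (1/2)*(12 - 2)/(-2))/(-974) = (-17 + (1/2)*(-1/2)*10)*(-1/974) = (-17 - 5/2)*(-1/974) = -39/2*(-1/974) = 39/1948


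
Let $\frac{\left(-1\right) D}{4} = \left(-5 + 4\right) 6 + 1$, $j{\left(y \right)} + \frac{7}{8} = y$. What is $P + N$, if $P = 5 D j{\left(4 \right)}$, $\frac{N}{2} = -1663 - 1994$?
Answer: $- \frac{14003}{2} \approx -7001.5$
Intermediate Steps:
$N = -7314$ ($N = 2 \left(-1663 - 1994\right) = 2 \left(-3657\right) = -7314$)
$j{\left(y \right)} = - \frac{7}{8} + y$
$D = 20$ ($D = - 4 \left(\left(-5 + 4\right) 6 + 1\right) = - 4 \left(\left(-1\right) 6 + 1\right) = - 4 \left(-6 + 1\right) = \left(-4\right) \left(-5\right) = 20$)
$P = \frac{625}{2}$ ($P = 5 \cdot 20 \left(- \frac{7}{8} + 4\right) = 100 \cdot \frac{25}{8} = \frac{625}{2} \approx 312.5$)
$P + N = \frac{625}{2} - 7314 = - \frac{14003}{2}$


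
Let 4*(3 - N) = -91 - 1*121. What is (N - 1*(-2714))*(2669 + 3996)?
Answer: 18462050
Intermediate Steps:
N = 56 (N = 3 - (-91 - 1*121)/4 = 3 - (-91 - 121)/4 = 3 - ¼*(-212) = 3 + 53 = 56)
(N - 1*(-2714))*(2669 + 3996) = (56 - 1*(-2714))*(2669 + 3996) = (56 + 2714)*6665 = 2770*6665 = 18462050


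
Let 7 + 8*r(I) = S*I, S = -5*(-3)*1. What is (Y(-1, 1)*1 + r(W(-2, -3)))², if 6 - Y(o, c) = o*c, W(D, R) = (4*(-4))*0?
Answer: 2401/64 ≈ 37.516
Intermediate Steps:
S = 15 (S = 15*1 = 15)
W(D, R) = 0 (W(D, R) = -16*0 = 0)
Y(o, c) = 6 - c*o (Y(o, c) = 6 - o*c = 6 - c*o)
r(I) = -7/8 + 15*I/8 (r(I) = -7/8 + (15*I)/8 = -7/8 + 15*I/8)
(Y(-1, 1)*1 + r(W(-2, -3)))² = ((6 - 1*1*(-1))*1 + (-7/8 + (15/8)*0))² = ((6 + 1)*1 + (-7/8 + 0))² = (7*1 - 7/8)² = (7 - 7/8)² = (49/8)² = 2401/64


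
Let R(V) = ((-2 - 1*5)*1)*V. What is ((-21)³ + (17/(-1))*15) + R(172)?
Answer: -10720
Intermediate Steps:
R(V) = -7*V (R(V) = ((-2 - 5)*1)*V = (-7*1)*V = -7*V)
((-21)³ + (17/(-1))*15) + R(172) = ((-21)³ + (17/(-1))*15) - 7*172 = (-9261 - 1*17*15) - 1204 = (-9261 - 17*15) - 1204 = (-9261 - 255) - 1204 = -9516 - 1204 = -10720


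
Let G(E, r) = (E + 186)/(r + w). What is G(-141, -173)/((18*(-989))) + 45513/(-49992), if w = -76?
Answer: -3735983971/4103693304 ≈ -0.91040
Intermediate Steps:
G(E, r) = (186 + E)/(-76 + r) (G(E, r) = (E + 186)/(r - 76) = (186 + E)/(-76 + r))
G(-141, -173)/((18*(-989))) + 45513/(-49992) = ((186 - 141)/(-76 - 173))/((18*(-989))) + 45513/(-49992) = (45/(-249))/(-17802) + 45513*(-1/49992) = -1/249*45*(-1/17802) - 15171/16664 = -15/83*(-1/17802) - 15171/16664 = 5/492522 - 15171/16664 = -3735983971/4103693304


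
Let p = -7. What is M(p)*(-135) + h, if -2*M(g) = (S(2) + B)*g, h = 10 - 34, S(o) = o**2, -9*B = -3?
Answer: -4143/2 ≈ -2071.5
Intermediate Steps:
B = 1/3 (B = -1/9*(-3) = 1/3 ≈ 0.33333)
h = -24
M(g) = -13*g/6 (M(g) = -(2**2 + 1/3)*g/2 = -(4 + 1/3)*g/2 = -13*g/6)
M(p)*(-135) + h = -13/6*(-7)*(-135) - 24 = (91/6)*(-135) - 24 = -4095/2 - 24 = -4143/2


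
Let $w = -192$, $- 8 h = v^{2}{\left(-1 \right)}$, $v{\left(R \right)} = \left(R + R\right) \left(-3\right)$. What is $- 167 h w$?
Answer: $-144288$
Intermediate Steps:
$v{\left(R \right)} = - 6 R$ ($v{\left(R \right)} = 2 R \left(-3\right) = - 6 R$)
$h = - \frac{9}{2}$ ($h = - \frac{\left(\left(-6\right) \left(-1\right)\right)^{2}}{8} = - \frac{6^{2}}{8} = \left(- \frac{1}{8}\right) 36 = - \frac{9}{2} \approx -4.5$)
$- 167 h w = \left(-167\right) \left(- \frac{9}{2}\right) \left(-192\right) = \frac{1503}{2} \left(-192\right) = -144288$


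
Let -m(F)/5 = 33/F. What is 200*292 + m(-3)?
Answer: 58455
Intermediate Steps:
m(F) = -165/F
200*292 + m(-3) = 200*292 - 165/(-3) = 58400 - 165*(-⅓) = 58400 + 55 = 58455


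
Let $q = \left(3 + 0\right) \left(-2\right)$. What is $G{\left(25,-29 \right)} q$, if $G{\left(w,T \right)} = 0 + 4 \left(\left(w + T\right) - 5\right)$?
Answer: $216$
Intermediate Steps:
$G{\left(w,T \right)} = -20 + 4 T + 4 w$ ($G{\left(w,T \right)} = 0 + 4 \left(\left(T + w\right) - 5\right) = 0 + 4 \left(-5 + T + w\right) = 0 + \left(-20 + 4 T + 4 w\right) = -20 + 4 T + 4 w$)
$q = -6$ ($q = 3 \left(-2\right) = -6$)
$G{\left(25,-29 \right)} q = \left(-20 + 4 \left(-29\right) + 4 \cdot 25\right) \left(-6\right) = \left(-20 - 116 + 100\right) \left(-6\right) = \left(-36\right) \left(-6\right) = 216$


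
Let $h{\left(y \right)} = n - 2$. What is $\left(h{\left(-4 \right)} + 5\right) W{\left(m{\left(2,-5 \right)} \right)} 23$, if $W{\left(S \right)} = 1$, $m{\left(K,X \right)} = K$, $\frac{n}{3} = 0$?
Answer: $69$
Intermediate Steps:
$n = 0$ ($n = 3 \cdot 0 = 0$)
$h{\left(y \right)} = -2$ ($h{\left(y \right)} = 0 - 2 = -2$)
$\left(h{\left(-4 \right)} + 5\right) W{\left(m{\left(2,-5 \right)} \right)} 23 = \left(-2 + 5\right) 1 \cdot 23 = 3 \cdot 1 \cdot 23 = 3 \cdot 23 = 69$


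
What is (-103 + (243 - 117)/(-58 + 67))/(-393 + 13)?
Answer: 89/380 ≈ 0.23421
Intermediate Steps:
(-103 + (243 - 117)/(-58 + 67))/(-393 + 13) = (-103 + 126/9)/(-380) = (-103 + 126*(1/9))*(-1/380) = (-103 + 14)*(-1/380) = -89*(-1/380) = 89/380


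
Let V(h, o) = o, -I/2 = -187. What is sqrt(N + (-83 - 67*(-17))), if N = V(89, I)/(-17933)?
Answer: sqrt(339594961442)/17933 ≈ 32.496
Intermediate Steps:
I = 374 (I = -2*(-187) = 374)
N = -374/17933 (N = 374/(-17933) = 374*(-1/17933) = -374/17933 ≈ -0.020855)
sqrt(N + (-83 - 67*(-17))) = sqrt(-374/17933 + (-83 - 67*(-17))) = sqrt(-374/17933 + (-83 + 1139)) = sqrt(-374/17933 + 1056) = sqrt(18936874/17933) = sqrt(339594961442)/17933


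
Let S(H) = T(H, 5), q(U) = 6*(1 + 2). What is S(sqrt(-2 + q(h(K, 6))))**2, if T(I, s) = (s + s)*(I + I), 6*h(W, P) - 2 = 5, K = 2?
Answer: 6400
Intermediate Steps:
h(W, P) = 7/6 (h(W, P) = 1/3 + (1/6)*5 = 1/3 + 5/6 = 7/6)
q(U) = 18 (q(U) = 6*3 = 18)
T(I, s) = 4*I*s (T(I, s) = (2*s)*(2*I) = 4*I*s)
S(H) = 20*H (S(H) = 4*H*5 = 20*H)
S(sqrt(-2 + q(h(K, 6))))**2 = (20*sqrt(-2 + 18))**2 = (20*sqrt(16))**2 = (20*4)**2 = 80**2 = 6400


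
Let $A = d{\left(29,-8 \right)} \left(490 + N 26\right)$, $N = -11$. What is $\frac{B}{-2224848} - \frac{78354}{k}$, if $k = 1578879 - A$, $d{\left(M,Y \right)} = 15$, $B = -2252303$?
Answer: $\frac{374988457885}{389550861168} \approx 0.96262$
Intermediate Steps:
$A = 3060$ ($A = 15 \left(490 - 286\right) = 15 \cdot 204 = 3060$)
$k = 1575819$ ($k = 1578879 - 3060 = 1575819$)
$\frac{B}{-2224848} - \frac{78354}{k} = - \frac{2252303}{-2224848} - \frac{78354}{1575819} = \left(-2252303\right) \left(- \frac{1}{2224848}\right) - \frac{8706}{175091} = \frac{2252303}{2224848} - \frac{8706}{175091} = \frac{374988457885}{389550861168}$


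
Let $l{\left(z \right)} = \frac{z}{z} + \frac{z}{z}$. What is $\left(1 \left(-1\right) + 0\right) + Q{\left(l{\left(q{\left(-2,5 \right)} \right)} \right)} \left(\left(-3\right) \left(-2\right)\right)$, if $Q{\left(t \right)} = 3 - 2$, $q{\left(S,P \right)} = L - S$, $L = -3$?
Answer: $5$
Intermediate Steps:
$q{\left(S,P \right)} = -3 - S$
$l{\left(z \right)} = 2$ ($l{\left(z \right)} = 1 + 1 = 2$)
$Q{\left(t \right)} = 1$ ($Q{\left(t \right)} = 3 - 2 = 1$)
$\left(1 \left(-1\right) + 0\right) + Q{\left(l{\left(q{\left(-2,5 \right)} \right)} \right)} \left(\left(-3\right) \left(-2\right)\right) = \left(1 \left(-1\right) + 0\right) + 1 \left(\left(-3\right) \left(-2\right)\right) = \left(-1 + 0\right) + 1 \cdot 6 = -1 + 6 = 5$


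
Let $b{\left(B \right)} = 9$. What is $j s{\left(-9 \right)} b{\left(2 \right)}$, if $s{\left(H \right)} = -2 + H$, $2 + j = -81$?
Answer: $8217$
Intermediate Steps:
$j = -83$ ($j = -2 - 81 = -83$)
$j s{\left(-9 \right)} b{\left(2 \right)} = - 83 \left(-2 - 9\right) 9 = \left(-83\right) \left(-11\right) 9 = 913 \cdot 9 = 8217$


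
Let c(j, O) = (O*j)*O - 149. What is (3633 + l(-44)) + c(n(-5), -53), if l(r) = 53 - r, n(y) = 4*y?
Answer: -52599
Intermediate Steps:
c(j, O) = -149 + j*O² (c(j, O) = j*O² - 149 = -149 + j*O²)
(3633 + l(-44)) + c(n(-5), -53) = (3633 + (53 - 1*(-44))) + (-149 + (4*(-5))*(-53)²) = (3633 + (53 + 44)) + (-149 - 20*2809) = (3633 + 97) + (-149 - 56180) = 3730 - 56329 = -52599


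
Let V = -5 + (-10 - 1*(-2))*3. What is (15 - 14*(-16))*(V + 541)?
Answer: 122368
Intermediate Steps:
V = -29 (V = -5 + (-10 + 2)*3 = -5 - 8*3 = -5 - 24 = -29)
(15 - 14*(-16))*(V + 541) = (15 - 14*(-16))*(-29 + 541) = (15 + 224)*512 = 239*512 = 122368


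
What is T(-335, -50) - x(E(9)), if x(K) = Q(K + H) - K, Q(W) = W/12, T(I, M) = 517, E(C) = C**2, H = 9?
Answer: 1181/2 ≈ 590.50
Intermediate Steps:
Q(W) = W/12 (Q(W) = W*(1/12) = W/12)
x(K) = 3/4 - 11*K/12 (x(K) = (K + 9)/12 - K = (9 + K)/12 - K = (3/4 + K/12) - K = 3/4 - 11*K/12)
T(-335, -50) - x(E(9)) = 517 - (3/4 - 11/12*9**2) = 517 - (3/4 - 11/12*81) = 517 - (3/4 - 297/4) = 517 - 1*(-147/2) = 517 + 147/2 = 1181/2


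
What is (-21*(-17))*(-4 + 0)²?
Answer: 5712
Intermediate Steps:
(-21*(-17))*(-4 + 0)² = 357*(-4)² = 357*16 = 5712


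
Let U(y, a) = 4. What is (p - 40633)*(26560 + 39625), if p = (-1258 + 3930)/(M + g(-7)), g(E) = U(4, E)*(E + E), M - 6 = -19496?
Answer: -26282569484325/9773 ≈ -2.6893e+9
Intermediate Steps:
M = -19490 (M = 6 - 19496 = -19490)
g(E) = 8*E (g(E) = 4*(E + E) = 4*(2*E) = 8*E)
p = -1336/9773 (p = (-1258 + 3930)/(-19490 + 8*(-7)) = 2672/(-19490 - 56) = 2672/(-19546) = 2672*(-1/19546) = -1336/9773 ≈ -0.13670)
(p - 40633)*(26560 + 39625) = (-1336/9773 - 40633)*(26560 + 39625) = -397107645/9773*66185 = -26282569484325/9773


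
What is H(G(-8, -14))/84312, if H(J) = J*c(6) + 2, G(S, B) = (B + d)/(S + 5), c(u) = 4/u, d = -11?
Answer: 17/189702 ≈ 8.9614e-5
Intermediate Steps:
G(S, B) = (-11 + B)/(5 + S) (G(S, B) = (B - 11)/(S + 5) = (-11 + B)/(5 + S))
H(J) = 2 + 2*J/3 (H(J) = J*(4/6) + 2 = J*(4*(⅙)) + 2 = J*(⅔) + 2 = 2*J/3 + 2 = 2 + 2*J/3)
H(G(-8, -14))/84312 = (2 + 2*((-11 - 14)/(5 - 8))/3)/84312 = (2 + 2*(-25/(-3))/3)*(1/84312) = (2 + 2*(-⅓*(-25))/3)*(1/84312) = (2 + (⅔)*(25/3))*(1/84312) = (2 + 50/9)*(1/84312) = (68/9)*(1/84312) = 17/189702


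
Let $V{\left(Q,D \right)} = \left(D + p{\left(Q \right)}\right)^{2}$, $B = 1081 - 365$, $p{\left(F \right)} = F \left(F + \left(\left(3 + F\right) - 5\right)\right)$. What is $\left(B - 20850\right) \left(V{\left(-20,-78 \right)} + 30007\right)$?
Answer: $-12294847234$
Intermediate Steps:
$p{\left(F \right)} = F \left(-2 + 2 F\right)$ ($p{\left(F \right)} = F \left(F + \left(-2 + F\right)\right) = F \left(-2 + 2 F\right)$)
$B = 716$
$V{\left(Q,D \right)} = \left(D + 2 Q \left(-1 + Q\right)\right)^{2}$
$\left(B - 20850\right) \left(V{\left(-20,-78 \right)} + 30007\right) = \left(716 - 20850\right) \left(\left(-78 + 2 \left(-20\right) \left(-1 - 20\right)\right)^{2} + 30007\right) = - 20134 \left(\left(-78 + 2 \left(-20\right) \left(-21\right)\right)^{2} + 30007\right) = - 20134 \left(\left(-78 + 840\right)^{2} + 30007\right) = - 20134 \left(762^{2} + 30007\right) = - 20134 \left(580644 + 30007\right) = \left(-20134\right) 610651 = -12294847234$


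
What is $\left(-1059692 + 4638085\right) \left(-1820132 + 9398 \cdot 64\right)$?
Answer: $-4360844413380$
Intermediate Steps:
$\left(-1059692 + 4638085\right) \left(-1820132 + 9398 \cdot 64\right) = 3578393 \left(-1820132 + 601472\right) = 3578393 \left(-1218660\right) = -4360844413380$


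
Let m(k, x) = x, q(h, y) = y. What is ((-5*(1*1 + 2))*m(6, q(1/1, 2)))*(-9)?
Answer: 270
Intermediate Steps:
((-5*(1*1 + 2))*m(6, q(1/1, 2)))*(-9) = (-5*(1*1 + 2)*2)*(-9) = (-5*(1 + 2)*2)*(-9) = (-5*3*2)*(-9) = -15*2*(-9) = -30*(-9) = 270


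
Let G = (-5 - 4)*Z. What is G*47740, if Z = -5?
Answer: 2148300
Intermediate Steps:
G = 45 (G = (-5 - 4)*(-5) = -9*(-5) = 45)
G*47740 = 45*47740 = 2148300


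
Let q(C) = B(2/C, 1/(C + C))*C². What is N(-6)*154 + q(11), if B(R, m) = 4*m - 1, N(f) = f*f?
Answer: 5445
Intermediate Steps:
N(f) = f²
B(R, m) = -1 + 4*m
q(C) = C²*(-1 + 2/C) (q(C) = (-1 + 4/(C + C))*C² = (-1 + 4/((2*C)))*C² = (-1 + 4*(1/(2*C)))*C² = (-1 + 2/C)*C² = C²*(-1 + 2/C))
N(-6)*154 + q(11) = (-6)²*154 + 11*(2 - 1*11) = 36*154 + 11*(2 - 11) = 5544 + 11*(-9) = 5544 - 99 = 5445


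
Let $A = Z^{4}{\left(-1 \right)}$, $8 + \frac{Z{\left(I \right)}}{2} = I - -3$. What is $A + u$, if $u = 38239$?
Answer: $58975$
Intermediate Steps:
$Z{\left(I \right)} = -10 + 2 I$ ($Z{\left(I \right)} = -16 + 2 \left(I - -3\right) = -16 + 2 \left(I + 3\right) = -16 + 2 \left(3 + I\right) = -16 + \left(6 + 2 I\right) = -10 + 2 I$)
$A = 20736$ ($A = \left(-10 + 2 \left(-1\right)\right)^{4} = \left(-10 - 2\right)^{4} = \left(-12\right)^{4} = 20736$)
$A + u = 20736 + 38239 = 58975$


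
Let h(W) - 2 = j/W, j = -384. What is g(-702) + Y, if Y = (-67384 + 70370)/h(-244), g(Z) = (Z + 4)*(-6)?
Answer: 547565/109 ≈ 5023.5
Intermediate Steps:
g(Z) = -24 - 6*Z (g(Z) = (4 + Z)*(-6) = -24 - 6*Z)
h(W) = 2 - 384/W
Y = 91073/109 (Y = (-67384 + 70370)/(2 - 384/(-244)) = 2986/(2 - 384*(-1/244)) = 2986/(2 + 96/61) = 2986/(218/61) = 2986*(61/218) = 91073/109 ≈ 835.53)
g(-702) + Y = (-24 - 6*(-702)) + 91073/109 = (-24 + 4212) + 91073/109 = 4188 + 91073/109 = 547565/109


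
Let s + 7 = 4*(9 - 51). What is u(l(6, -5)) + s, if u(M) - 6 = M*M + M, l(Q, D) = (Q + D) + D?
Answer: -157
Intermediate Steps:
l(Q, D) = Q + 2*D (l(Q, D) = (D + Q) + D = Q + 2*D)
u(M) = 6 + M + M**2 (u(M) = 6 + (M*M + M) = 6 + (M**2 + M) = 6 + (M + M**2) = 6 + M + M**2)
s = -175 (s = -7 + 4*(9 - 51) = -7 + 4*(-42) = -7 - 168 = -175)
u(l(6, -5)) + s = (6 + (6 + 2*(-5)) + (6 + 2*(-5))**2) - 175 = (6 + (6 - 10) + (6 - 10)**2) - 175 = (6 - 4 + (-4)**2) - 175 = (6 - 4 + 16) - 175 = 18 - 175 = -157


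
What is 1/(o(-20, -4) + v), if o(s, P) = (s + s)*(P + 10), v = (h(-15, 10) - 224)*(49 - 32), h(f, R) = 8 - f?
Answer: -1/3657 ≈ -0.00027345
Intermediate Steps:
v = -3417 (v = ((8 - 1*(-15)) - 224)*(49 - 32) = ((8 + 15) - 224)*17 = (23 - 224)*17 = -201*17 = -3417)
o(s, P) = 2*s*(10 + P) (o(s, P) = (2*s)*(10 + P) = 2*s*(10 + P))
1/(o(-20, -4) + v) = 1/(2*(-20)*(10 - 4) - 3417) = 1/(2*(-20)*6 - 3417) = 1/(-240 - 3417) = 1/(-3657) = -1/3657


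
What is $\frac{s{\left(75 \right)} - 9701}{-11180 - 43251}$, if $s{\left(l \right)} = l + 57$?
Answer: $\frac{9569}{54431} \approx 0.1758$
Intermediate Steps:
$s{\left(l \right)} = 57 + l$
$\frac{s{\left(75 \right)} - 9701}{-11180 - 43251} = \frac{\left(57 + 75\right) - 9701}{-11180 - 43251} = \frac{132 - 9701}{-54431} = \left(-9569\right) \left(- \frac{1}{54431}\right) = \frac{9569}{54431}$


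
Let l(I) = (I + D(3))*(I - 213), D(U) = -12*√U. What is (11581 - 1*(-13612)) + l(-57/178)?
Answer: 800379359/31684 + 227826*√3/89 ≈ 29695.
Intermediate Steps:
l(I) = (-213 + I)*(I - 12*√3) (l(I) = (I - 12*√3)*(I - 213) = (I - 12*√3)*(-213 + I) = (-213 + I)*(I - 12*√3))
(11581 - 1*(-13612)) + l(-57/178) = (11581 - 1*(-13612)) + ((-57/178)² - (-12141)/178 + 2556*√3 - 12*(-57/178)*√3) = (11581 + 13612) + ((-57*1/178)² - (-12141)/178 + 2556*√3 - 12*(-57*1/178)*√3) = 25193 + ((-57/178)² - 213*(-57/178) + 2556*√3 - 12*(-57/178)*√3) = 25193 + (3249/31684 + 12141/178 + 2556*√3 + 342*√3/89) = 25193 + (2164347/31684 + 227826*√3/89) = 800379359/31684 + 227826*√3/89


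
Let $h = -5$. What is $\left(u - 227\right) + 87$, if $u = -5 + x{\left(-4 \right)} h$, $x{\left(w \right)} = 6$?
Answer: $-175$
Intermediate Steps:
$u = -35$ ($u = -5 + 6 \left(-5\right) = -5 - 30 = -35$)
$\left(u - 227\right) + 87 = \left(-35 - 227\right) + 87 = -262 + 87 = -175$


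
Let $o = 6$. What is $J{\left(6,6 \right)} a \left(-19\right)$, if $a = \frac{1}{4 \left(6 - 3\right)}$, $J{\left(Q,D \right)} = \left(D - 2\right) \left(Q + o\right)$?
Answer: $-76$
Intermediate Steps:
$J{\left(Q,D \right)} = \left(-2 + D\right) \left(6 + Q\right)$ ($J{\left(Q,D \right)} = \left(D - 2\right) \left(Q + 6\right) = \left(-2 + D\right) \left(6 + Q\right)$)
$a = \frac{1}{12}$ ($a = \frac{1}{4 \cdot 3} = \frac{1}{12} \approx 0.083333$)
$J{\left(6,6 \right)} a \left(-19\right) = \left(-12 - 12 + 6 \cdot 6 + 6 \cdot 6\right) \frac{1}{12} \left(-19\right) = \left(-12 - 12 + 36 + 36\right) \frac{1}{12} \left(-19\right) = 48 \cdot \frac{1}{12} \left(-19\right) = 4 \left(-19\right) = -76$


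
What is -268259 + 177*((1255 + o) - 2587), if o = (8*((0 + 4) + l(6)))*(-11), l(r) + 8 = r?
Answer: -535175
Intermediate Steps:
l(r) = -8 + r
o = -176 (o = (8*((0 + 4) + (-8 + 6)))*(-11) = (8*(4 - 2))*(-11) = (8*2)*(-11) = 16*(-11) = -176)
-268259 + 177*((1255 + o) - 2587) = -268259 + 177*((1255 - 176) - 2587) = -268259 + 177*(1079 - 2587) = -268259 + 177*(-1508) = -268259 - 266916 = -535175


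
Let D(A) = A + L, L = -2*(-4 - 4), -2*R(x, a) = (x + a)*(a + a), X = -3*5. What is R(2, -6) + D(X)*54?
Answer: 30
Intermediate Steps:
X = -15
R(x, a) = -a*(a + x) (R(x, a) = -(x + a)*(a + a)/2 = -(a + x)*2*a/2 = -a*(a + x))
L = 16 (L = -2*(-8) = 16)
D(A) = 16 + A (D(A) = A + 16 = 16 + A)
R(2, -6) + D(X)*54 = -1*(-6)*(-6 + 2) + (16 - 15)*54 = -1*(-6)*(-4) + 1*54 = -24 + 54 = 30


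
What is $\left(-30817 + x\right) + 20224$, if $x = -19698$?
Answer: $-30291$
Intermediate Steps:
$\left(-30817 + x\right) + 20224 = \left(-30817 - 19698\right) + 20224 = -50515 + 20224 = -30291$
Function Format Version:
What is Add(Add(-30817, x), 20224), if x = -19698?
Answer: -30291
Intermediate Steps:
Add(Add(-30817, x), 20224) = Add(Add(-30817, -19698), 20224) = Add(-50515, 20224) = -30291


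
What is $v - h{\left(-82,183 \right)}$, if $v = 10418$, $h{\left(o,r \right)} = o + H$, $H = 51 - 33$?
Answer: $10482$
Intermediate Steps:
$H = 18$ ($H = 51 - 33 = 18$)
$h{\left(o,r \right)} = 18 + o$ ($h{\left(o,r \right)} = o + 18 = 18 + o$)
$v - h{\left(-82,183 \right)} = 10418 - \left(18 - 82\right) = 10418 - -64 = 10418 + 64 = 10482$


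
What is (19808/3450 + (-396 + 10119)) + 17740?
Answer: 47383579/1725 ≈ 27469.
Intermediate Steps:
(19808/3450 + (-396 + 10119)) + 17740 = (19808*(1/3450) + 9723) + 17740 = (9904/1725 + 9723) + 17740 = 16782079/1725 + 17740 = 47383579/1725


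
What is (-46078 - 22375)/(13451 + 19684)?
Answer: -68453/33135 ≈ -2.0659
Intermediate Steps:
(-46078 - 22375)/(13451 + 19684) = -68453/33135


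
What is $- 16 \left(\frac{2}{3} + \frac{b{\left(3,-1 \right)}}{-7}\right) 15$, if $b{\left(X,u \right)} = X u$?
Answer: $- \frac{1840}{7} \approx -262.86$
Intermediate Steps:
$- 16 \left(\frac{2}{3} + \frac{b{\left(3,-1 \right)}}{-7}\right) 15 = - 16 \left(\frac{2}{3} + \frac{3 \left(-1\right)}{-7}\right) 15 = - 16 \left(2 \cdot \frac{1}{3} - - \frac{3}{7}\right) 15 = - 16 \left(\frac{2}{3} + \frac{3}{7}\right) 15 = \left(-16\right) \frac{23}{21} \cdot 15 = \left(- \frac{368}{21}\right) 15 = - \frac{1840}{7}$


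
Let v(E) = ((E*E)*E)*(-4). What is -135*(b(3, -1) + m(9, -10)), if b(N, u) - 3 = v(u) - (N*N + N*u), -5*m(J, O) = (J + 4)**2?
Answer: 4428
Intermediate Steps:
v(E) = -4*E**3 (v(E) = (E**2*E)*(-4) = E**3*(-4) = -4*E**3)
m(J, O) = -(4 + J)**2/5 (m(J, O) = -(J + 4)**2/5 = -(4 + J)**2/5)
b(N, u) = 3 - N**2 - 4*u**3 - N*u (b(N, u) = 3 + (-4*u**3 - (N*N + N*u)) = 3 + (-4*u**3 - (N**2 + N*u)) = 3 + (-4*u**3 + (-N**2 - N*u)) = 3 + (-N**2 - 4*u**3 - N*u) = 3 - N**2 - 4*u**3 - N*u)
-135*(b(3, -1) + m(9, -10)) = -135*((3 - 1*3**2 - 4*(-1)**3 - 1*3*(-1)) - (4 + 9)**2/5) = -135*((3 - 1*9 - 4*(-1) + 3) - 1/5*13**2) = -135*((3 - 9 + 4 + 3) - 1/5*169) = -135*(1 - 169/5) = -135*(-164/5) = 4428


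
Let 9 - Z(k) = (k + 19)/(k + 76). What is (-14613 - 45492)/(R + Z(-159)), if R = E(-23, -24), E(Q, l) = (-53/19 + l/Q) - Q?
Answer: -2180068455/1036163 ≈ -2104.0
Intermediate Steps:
E(Q, l) = -53/19 - Q + l/Q (E(Q, l) = (-53*1/19 + l/Q) - Q = (-53/19 + l/Q) - Q = -53/19 - Q + l/Q)
Z(k) = 9 - (19 + k)/(76 + k) (Z(k) = 9 - (k + 19)/(k + 76) = 9 - (19 + k)/(76 + k))
R = 9288/437 (R = -53/19 - 1*(-23) - 24/(-23) = -53/19 + 23 - 24*(-1/23) = -53/19 + 23 + 24/23 = 9288/437 ≈ 21.254)
(-14613 - 45492)/(R + Z(-159)) = (-14613 - 45492)/(9288/437 + (665 + 8*(-159))/(76 - 159)) = -60105/(9288/437 + (665 - 1272)/(-83)) = -60105/(9288/437 - 1/83*(-607)) = -60105/(9288/437 + 607/83) = -60105/1036163/36271 = -60105*36271/1036163 = -2180068455/1036163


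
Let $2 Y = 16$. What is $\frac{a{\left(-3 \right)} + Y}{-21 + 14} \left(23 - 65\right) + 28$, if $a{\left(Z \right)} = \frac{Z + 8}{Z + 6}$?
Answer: $86$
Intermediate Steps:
$Y = 8$ ($Y = \frac{1}{2} \cdot 16 = 8$)
$a{\left(Z \right)} = \frac{8 + Z}{6 + Z}$
$\frac{a{\left(-3 \right)} + Y}{-21 + 14} \left(23 - 65\right) + 28 = \frac{\frac{8 - 3}{6 - 3} + 8}{-21 + 14} \left(23 - 65\right) + 28 = \frac{\frac{1}{3} \cdot 5 + 8}{-7} \left(-42\right) + 28 = \left(\frac{1}{3} \cdot 5 + 8\right) \left(- \frac{1}{7}\right) \left(-42\right) + 28 = \left(\frac{5}{3} + 8\right) \left(- \frac{1}{7}\right) \left(-42\right) + 28 = \frac{29}{3} \left(- \frac{1}{7}\right) \left(-42\right) + 28 = \left(- \frac{29}{21}\right) \left(-42\right) + 28 = 58 + 28 = 86$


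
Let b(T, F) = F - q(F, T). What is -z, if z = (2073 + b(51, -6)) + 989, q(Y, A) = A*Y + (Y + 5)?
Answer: -3363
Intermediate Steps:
q(Y, A) = 5 + Y + A*Y (q(Y, A) = A*Y + (5 + Y) = 5 + Y + A*Y)
b(T, F) = -5 - F*T (b(T, F) = F - (5 + F + T*F) = F - (5 + F + F*T) = F + (-5 - F - F*T) = -5 - F*T)
z = 3363 (z = (2073 + (-5 - 1*(-6)*51)) + 989 = (2073 + (-5 + 306)) + 989 = (2073 + 301) + 989 = 2374 + 989 = 3363)
-z = -1*3363 = -3363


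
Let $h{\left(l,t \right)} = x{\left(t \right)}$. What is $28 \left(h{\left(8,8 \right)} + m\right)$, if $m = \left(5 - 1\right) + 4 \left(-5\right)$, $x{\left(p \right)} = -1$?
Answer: $-476$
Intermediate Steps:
$h{\left(l,t \right)} = -1$
$m = -16$ ($m = \left(5 - 1\right) - 20 = 4 - 20 = -16$)
$28 \left(h{\left(8,8 \right)} + m\right) = 28 \left(-1 - 16\right) = 28 \left(-17\right) = -476$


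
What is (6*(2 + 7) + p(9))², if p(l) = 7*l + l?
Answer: 15876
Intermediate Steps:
p(l) = 8*l
(6*(2 + 7) + p(9))² = (6*(2 + 7) + 8*9)² = (6*9 + 72)² = (54 + 72)² = 126² = 15876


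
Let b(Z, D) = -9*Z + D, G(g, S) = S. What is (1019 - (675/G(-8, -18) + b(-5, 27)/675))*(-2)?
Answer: -158459/75 ≈ -2112.8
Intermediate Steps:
b(Z, D) = D - 9*Z
(1019 - (675/G(-8, -18) + b(-5, 27)/675))*(-2) = (1019 - (675/(-18) + (27 - 9*(-5))/675))*(-2) = (1019 - (675*(-1/18) + (27 + 45)*(1/675)))*(-2) = (1019 - (-75/2 + 72*(1/675)))*(-2) = (1019 - (-75/2 + 8/75))*(-2) = (1019 - 1*(-5609/150))*(-2) = (1019 + 5609/150)*(-2) = (158459/150)*(-2) = -158459/75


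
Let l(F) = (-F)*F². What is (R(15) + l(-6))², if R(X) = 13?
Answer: 52441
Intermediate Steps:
l(F) = -F³
(R(15) + l(-6))² = (13 - 1*(-6)³)² = (13 - 1*(-216))² = (13 + 216)² = 229² = 52441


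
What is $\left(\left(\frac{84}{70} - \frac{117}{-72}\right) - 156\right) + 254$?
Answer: $\frac{4033}{40} \approx 100.82$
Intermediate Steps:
$\left(\left(\frac{84}{70} - \frac{117}{-72}\right) - 156\right) + 254 = \left(\left(84 \cdot \frac{1}{70} - - \frac{13}{8}\right) - 156\right) + 254 = \left(\left(\frac{6}{5} + \frac{13}{8}\right) - 156\right) + 254 = \left(\frac{113}{40} - 156\right) + 254 = - \frac{6127}{40} + 254 = \frac{4033}{40}$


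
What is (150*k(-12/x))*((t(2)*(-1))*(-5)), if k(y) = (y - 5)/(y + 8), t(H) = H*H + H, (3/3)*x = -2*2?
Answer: -9000/11 ≈ -818.18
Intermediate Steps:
x = -4 (x = -2*2 = -4)
t(H) = H + H**2 (t(H) = H**2 + H = H + H**2)
k(y) = (-5 + y)/(8 + y)
(150*k(-12/x))*((t(2)*(-1))*(-5)) = (150*((-5 - 12/(-4))/(8 - 12/(-4))))*(((2*(1 + 2))*(-1))*(-5)) = (150*((-5 - 12*(-1/4))/(8 - 12*(-1/4))))*(((2*3)*(-1))*(-5)) = (150*((-5 + 3)/(8 + 3)))*((6*(-1))*(-5)) = (150*(-2/11))*(-6*(-5)) = (150*((1/11)*(-2)))*30 = (150*(-2/11))*30 = -300/11*30 = -9000/11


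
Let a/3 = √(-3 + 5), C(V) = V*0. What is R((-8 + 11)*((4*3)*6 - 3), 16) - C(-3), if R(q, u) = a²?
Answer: 18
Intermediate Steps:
C(V) = 0
a = 3*√2 (a = 3*√(-3 + 5) = 3*√2 ≈ 4.2426)
R(q, u) = 18 (R(q, u) = (3*√2)² = 18)
R((-8 + 11)*((4*3)*6 - 3), 16) - C(-3) = 18 - 1*0 = 18 + 0 = 18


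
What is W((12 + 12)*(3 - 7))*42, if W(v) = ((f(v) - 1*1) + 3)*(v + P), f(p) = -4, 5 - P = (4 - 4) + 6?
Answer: 8148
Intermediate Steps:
P = -1 (P = 5 - ((4 - 4) + 6) = 5 - (0 + 6) = 5 - 1*6 = 5 - 6 = -1)
W(v) = 2 - 2*v (W(v) = ((-4 - 1*1) + 3)*(v - 1) = ((-4 - 1) + 3)*(-1 + v) = (-5 + 3)*(-1 + v) = -2*(-1 + v) = 2 - 2*v)
W((12 + 12)*(3 - 7))*42 = (2 - 2*(12 + 12)*(3 - 7))*42 = (2 - 48*(-4))*42 = (2 - 2*(-96))*42 = (2 + 192)*42 = 194*42 = 8148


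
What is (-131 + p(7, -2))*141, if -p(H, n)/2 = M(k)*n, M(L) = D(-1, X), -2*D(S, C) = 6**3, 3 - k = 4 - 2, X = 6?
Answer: -79383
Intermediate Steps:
k = 1 (k = 3 - (4 - 2) = 3 - 1*2 = 3 - 2 = 1)
D(S, C) = -108 (D(S, C) = -1/2*6**3 = -1/2*216 = -108)
M(L) = -108
p(H, n) = 216*n (p(H, n) = -(-216)*n = 216*n)
(-131 + p(7, -2))*141 = (-131 + 216*(-2))*141 = (-131 - 432)*141 = -563*141 = -79383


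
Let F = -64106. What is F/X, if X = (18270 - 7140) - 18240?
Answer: 32053/3555 ≈ 9.0163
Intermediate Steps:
X = -7110 (X = 11130 - 18240 = -7110)
F/X = -64106/(-7110) = -64106*(-1/7110) = 32053/3555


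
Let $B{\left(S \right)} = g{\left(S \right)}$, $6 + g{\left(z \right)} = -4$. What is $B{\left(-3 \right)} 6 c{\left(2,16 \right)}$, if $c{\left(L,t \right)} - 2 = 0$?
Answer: $-120$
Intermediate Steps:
$g{\left(z \right)} = -10$ ($g{\left(z \right)} = -6 - 4 = -10$)
$c{\left(L,t \right)} = 2$ ($c{\left(L,t \right)} = 2 + 0 = 2$)
$B{\left(S \right)} = -10$
$B{\left(-3 \right)} 6 c{\left(2,16 \right)} = \left(-10\right) 6 \cdot 2 = \left(-60\right) 2 = -120$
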